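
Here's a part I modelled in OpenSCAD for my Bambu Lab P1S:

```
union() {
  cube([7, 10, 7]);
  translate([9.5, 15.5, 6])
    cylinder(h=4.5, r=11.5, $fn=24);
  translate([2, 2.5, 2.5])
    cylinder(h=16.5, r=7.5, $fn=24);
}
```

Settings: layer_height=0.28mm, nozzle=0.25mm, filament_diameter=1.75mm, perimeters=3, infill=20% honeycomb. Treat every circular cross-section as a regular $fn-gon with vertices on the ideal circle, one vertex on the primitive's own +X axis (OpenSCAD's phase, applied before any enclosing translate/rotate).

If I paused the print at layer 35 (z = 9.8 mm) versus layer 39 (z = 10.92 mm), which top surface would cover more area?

layer 35 (z = 9.8 mm)

Layer 35 (z = 9.8): the cube is absent (z outside [0, 7]); the r=11.5 cylinder at (9.5, 15.5) contributes a regular 24-gon of circumradius 11.5 (area = (24/2)·11.500²·sin(360°/24) = 410.75 mm²); the r=7.5 cylinder at (2, 2.5) contributes a regular 24-gon of circumradius 7.5 (area = (24/2)·7.500²·sin(360°/24) = 174.70 mm²); Combining (union): the regions partially overlap — summed areas 585.45 mm² minus the doubly-counted overlap 29.47 mm² gives 555.98 mm² — area = 555.98 mm². So its area = 555.98 mm². Layer 39 (z = 10.92): the cube does not reach this height (z outside [0, 7]); the cylinder at (9.5, 15.5) is absent (z outside [6, 10.5]); the r=7.5 cylinder at (2, 2.5) gives a regular 24-gon of circumradius 7.5 (constant along its height) (area = (24/2)·7.500²·sin(360°/24) = 174.70 mm²); Combining (union): only the r=7.5 cylinder at (2, 2.5) is present, so the union is just that shape — area = 174.70 mm². So its area = 174.70 mm². Layer 35 is larger (555.98 vs 174.70 mm²).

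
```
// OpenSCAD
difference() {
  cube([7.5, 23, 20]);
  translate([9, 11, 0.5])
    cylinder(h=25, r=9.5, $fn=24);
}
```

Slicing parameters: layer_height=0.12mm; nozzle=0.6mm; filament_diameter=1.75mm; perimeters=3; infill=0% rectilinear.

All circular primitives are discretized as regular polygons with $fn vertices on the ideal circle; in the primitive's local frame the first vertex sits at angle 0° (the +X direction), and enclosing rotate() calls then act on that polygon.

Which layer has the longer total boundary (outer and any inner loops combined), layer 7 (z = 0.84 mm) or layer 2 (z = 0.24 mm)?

layer 2 (z = 0.24 mm)

Layer 7 (z = 0.84): the cube is present — its section is the full 7.5×23 rectangle (perimeter 61.00 mm); the r=9.5 cylinder at (9, 11) gives a regular 24-gon of circumradius 9.5 (constant along its height) (perimeter = 2·24·9.500·sin(180°/24) = 59.52 mm); After the difference (first − rest): starting from the 7.5×23 cube, the r=9.5 cylinder at (9, 11) partially overlaps it — only the 110.21 mm² overlap (of its 280.30 mm²) is removed, clipping the outline — boundary = 57.48 mm. So its perimeter = 57.48 mm. Layer 2 (z = 0.24): the 7.5×23 cube contributes its full rectangle (perimeter 61.00 mm); the cylinder at (9, 11) is not intersected at this z (z outside [0.5, 25.5]); After the difference (first − rest): none of the subtracted shapes is present at this height, so the 7.5×23 cube is unchanged — boundary = 61.00 mm. So its perimeter = 61.00 mm. Layer 2 is larger (61.00 vs 57.48 mm).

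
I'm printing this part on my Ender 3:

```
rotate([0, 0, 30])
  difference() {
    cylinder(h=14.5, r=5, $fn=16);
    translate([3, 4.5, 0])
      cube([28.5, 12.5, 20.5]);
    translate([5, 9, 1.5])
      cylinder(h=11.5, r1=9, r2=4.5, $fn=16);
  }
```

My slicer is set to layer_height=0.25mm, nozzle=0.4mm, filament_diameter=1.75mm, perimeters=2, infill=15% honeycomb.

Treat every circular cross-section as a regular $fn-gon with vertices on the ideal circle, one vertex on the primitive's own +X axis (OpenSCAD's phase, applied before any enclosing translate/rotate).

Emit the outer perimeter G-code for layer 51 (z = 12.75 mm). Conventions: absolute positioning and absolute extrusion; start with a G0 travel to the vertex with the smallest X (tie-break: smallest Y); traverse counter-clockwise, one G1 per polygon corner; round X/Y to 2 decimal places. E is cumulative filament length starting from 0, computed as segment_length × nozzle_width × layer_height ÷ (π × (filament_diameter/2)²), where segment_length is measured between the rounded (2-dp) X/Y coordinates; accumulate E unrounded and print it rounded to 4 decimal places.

G0 X-4.96 Y-0.65 Z12.75
G1 X-4.33 Y-2.50 E0.0813
G1 X-3.04 Y-3.97 E0.1626
G1 X-1.29 Y-4.83 E0.2436
G1 X0.65 Y-4.96 E0.3245
G1 X2.50 Y-4.33 E0.4057
G1 X3.97 Y-3.04 E0.4870
G1 X4.83 Y-1.29 E0.5681
G1 X4.96 Y0.65 E0.6489
G1 X4.33 Y2.50 E0.7302
G1 X3.04 Y3.97 E0.8115
G1 X1.29 Y4.83 E0.8926
G1 X-0.65 Y4.96 E0.9734
G1 X-2.50 Y4.33 E1.0547
G1 X-3.97 Y3.04 E1.1360
G1 X-4.83 Y1.29 E1.2170
G1 X-4.96 Y-0.65 E1.2979

At z = 12.75 mm: the r=5 cylinder contributes a regular 16-gon of circumradius 5; the 28.5×12.5 cube at (3, 4.5) contributes its full rectangle; the cone at (5, 9) (r1=9→r2=4.5) has section circumradius 4.598 here — a regular 16-gon; Subtracting the remaining from the first: starting from the r=5 cylinder, the 28.5×12.5 cube at (3, 4.5) misses the remaining region (no effect); the cone at (5, 9) misses the remaining region (no effect) — 1 connected region; (rotated 30° about Z; rotation is an isometry so areas/perimeters/island counts are preserved). The outline is a single polygon with 16 vertices. Extrusion per mm of travel: 0.4 × 0.25 / (π × 0.875²) = 0.041575. Accumulating E over each segment gives final E = 1.2979.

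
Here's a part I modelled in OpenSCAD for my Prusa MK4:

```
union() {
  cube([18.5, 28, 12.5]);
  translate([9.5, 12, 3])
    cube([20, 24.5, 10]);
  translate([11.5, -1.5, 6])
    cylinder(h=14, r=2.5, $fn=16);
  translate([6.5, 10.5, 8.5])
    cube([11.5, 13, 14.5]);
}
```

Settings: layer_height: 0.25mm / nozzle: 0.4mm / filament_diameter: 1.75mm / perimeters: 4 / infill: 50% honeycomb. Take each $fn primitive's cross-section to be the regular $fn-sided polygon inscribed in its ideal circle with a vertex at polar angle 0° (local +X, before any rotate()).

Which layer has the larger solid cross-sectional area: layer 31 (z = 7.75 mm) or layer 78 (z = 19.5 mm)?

Layer 31 (z = 7.75): the cube is present — its section is the full 18.5×28 rectangle (area 518.00 mm²); the 20×24.5 cube at (9.5, 12) contributes its full rectangle (area 490.00 mm²); the r=2.5 cylinder at (11.5, -1.5) contributes a regular 16-gon of circumradius 2.5 (area = (16/2)·2.500²·sin(360°/16) = 19.13 mm²); the cube at (6.5, 10.5) is absent (z outside [8.5, 23]); Merging all regions: the regions partially overlap — summed areas 1027.13 mm² minus the doubly-counted overlap 146.65 mm² gives 880.48 mm² — area = 880.48 mm². So its area = 880.48 mm². Layer 78 (z = 19.5): the cube is not intersected at this z (z outside [0, 12.5]); the cube at (9.5, 12) is absent (z outside [3, 13]); the r=2.5 cylinder at (11.5, -1.5) gives a regular 16-gon of circumradius 2.5 (constant along its height) (area = (16/2)·2.500²·sin(360°/16) = 19.13 mm²); the cube at (6.5, 10.5) is present — its section is the full 11.5×13 rectangle (area 149.50 mm²); Merging all regions: the 2 present regions are separate (no shared area or edge), so areas and boundary lengths simply add and each stays a separate island — area = 168.63 mm². So its area = 168.63 mm². Layer 31 is larger (880.48 vs 168.63 mm²).

layer 31 (z = 7.75 mm)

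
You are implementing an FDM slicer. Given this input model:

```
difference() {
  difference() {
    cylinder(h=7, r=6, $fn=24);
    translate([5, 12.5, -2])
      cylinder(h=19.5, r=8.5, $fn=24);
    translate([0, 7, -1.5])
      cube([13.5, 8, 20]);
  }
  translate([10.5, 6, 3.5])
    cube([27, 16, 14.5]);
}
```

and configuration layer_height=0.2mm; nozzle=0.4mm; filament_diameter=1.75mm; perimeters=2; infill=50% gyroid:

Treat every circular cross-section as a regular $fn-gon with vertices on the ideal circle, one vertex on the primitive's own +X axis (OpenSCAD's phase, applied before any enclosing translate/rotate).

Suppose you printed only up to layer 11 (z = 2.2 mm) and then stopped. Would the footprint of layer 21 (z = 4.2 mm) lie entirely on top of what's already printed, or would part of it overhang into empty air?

entirely on top

Compare the two slices. At z = 2.2: the cylinder: section is a regular 24-gon, circumradius r=6 (area = (24/2)·6.000²·sin(360°/24) = 111.81 mm²); the r=8.5 cylinder at (5, 12.5) contributes a regular 24-gon of circumradius 8.5 (area = (24/2)·8.500²·sin(360°/24) = 224.40 mm²); the cube at (0, 7) is present — its section is the full 13.5×8 rectangle (area 108.00 mm²); After the difference (first − rest): starting from the r=6 cylinder (111.81 mm²), the r=8.5 cylinder at (5, 12.5) partially overlaps it — only the 3.24 mm² overlap (of its 224.40 mm²) is removed, clipping the outline; the 13.5×8 cube at (0, 7) misses the remaining region (no effect) — area = 108.56 mm²; the cube at (10.5, 6) does not reach this height (z outside [3.5, 18]); Taking the first minus the rest: none of the subtracted shapes is present at this height, so the result so far is unchanged — area = 108.56 mm². At z = 4.2: the cylinder: section is a regular 24-gon, circumradius r=6 (area = (24/2)·6.000²·sin(360°/24) = 111.81 mm²); the cylinder at (5, 12.5): section is a regular 24-gon, circumradius r=8.5 (area = (24/2)·8.500²·sin(360°/24) = 224.40 mm²); the cube at (0, 7) (footprint 13.5×8) is included at this height (area 108.00 mm²); Taking the first minus the rest: starting from the r=6 cylinder (111.81 mm²), the r=8.5 cylinder at (5, 12.5) partially overlaps it — only the 3.24 mm² overlap (of its 224.40 mm²) is removed, clipping the outline; the 13.5×8 cube at (0, 7) misses the remaining region (no effect) — area = 108.56 mm²; the 27×16 cube at (10.5, 6) contributes its full rectangle (area 432.00 mm²); After the difference (first − rest): starting from the result so far (108.56 mm²), the 27×16 cube at (10.5, 6) misses the remaining region (no effect) — area = 108.56 mm². Checking containment: the cross-section at z = 4.2 is a subset of the cross-section at z = 2.2.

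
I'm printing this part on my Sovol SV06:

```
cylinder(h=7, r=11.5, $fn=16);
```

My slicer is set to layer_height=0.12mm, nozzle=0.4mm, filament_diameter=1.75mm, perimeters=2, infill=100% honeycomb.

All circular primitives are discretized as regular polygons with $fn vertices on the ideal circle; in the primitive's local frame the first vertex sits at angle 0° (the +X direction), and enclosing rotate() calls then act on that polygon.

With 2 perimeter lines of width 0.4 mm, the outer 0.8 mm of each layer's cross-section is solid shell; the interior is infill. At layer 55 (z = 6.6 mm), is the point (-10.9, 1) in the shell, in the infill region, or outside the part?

At z = 6.6 mm: the r=11.5 cylinder contributes a regular 16-gon of circumradius 11.5. Overall, the cross-section is a single solid region. The nearest boundary edge runs (-10.62, 4.40)→(-11.50, 0.00); distance from the point to it = 0.39 mm. The point is inside the cross-section, 0.39 mm from the nearest boundary — within the 0.8 mm shell band (2 × 0.4).

shell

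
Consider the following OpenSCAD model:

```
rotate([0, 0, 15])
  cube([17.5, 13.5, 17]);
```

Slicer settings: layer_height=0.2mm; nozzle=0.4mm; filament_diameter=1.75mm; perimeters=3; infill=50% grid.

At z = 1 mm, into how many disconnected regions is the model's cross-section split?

1

At z = 1 mm: the cube (footprint 17.5×13.5) is included at this height; (whole slice rotated 15° about Z — lengths, areas and connectivity unchanged). The result has 1 disconnected region.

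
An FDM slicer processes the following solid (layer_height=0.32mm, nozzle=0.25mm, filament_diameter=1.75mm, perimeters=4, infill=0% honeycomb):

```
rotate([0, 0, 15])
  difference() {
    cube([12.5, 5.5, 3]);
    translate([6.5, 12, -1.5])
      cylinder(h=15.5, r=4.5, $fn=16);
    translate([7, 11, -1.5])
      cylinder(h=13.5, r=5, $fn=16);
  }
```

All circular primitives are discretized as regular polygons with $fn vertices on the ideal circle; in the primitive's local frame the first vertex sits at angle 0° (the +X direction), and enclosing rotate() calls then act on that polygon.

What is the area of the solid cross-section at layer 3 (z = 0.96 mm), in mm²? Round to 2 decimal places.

At z = 0.96 mm: the cube (footprint 12.5×5.5) is included at this height (area 68.75 mm²); the r=4.5 cylinder at (6.5, 12) contributes a regular 16-gon of circumradius 4.5 (area = (16/2)·4.500²·sin(360°/16) = 61.99 mm²); the r=5 cylinder at (7, 11) gives a regular 16-gon of circumradius 5 (constant along its height) (area = (16/2)·5.000²·sin(360°/16) = 76.54 mm²); Subtracting the remaining from the first: starting from the 12.5×5.5 cube (68.75 mm²), the r=4.5 cylinder at (6.5, 12) misses the remaining region (no effect); the r=5 cylinder at (7, 11) misses the remaining region (no effect) — area = 68.75 mm²; (rotated 15° about Z; rotation is an isometry so areas/perimeters/island counts are preserved). Overall, the cross-section is a single solid region. Net area = 68.75 mm².

68.75 mm²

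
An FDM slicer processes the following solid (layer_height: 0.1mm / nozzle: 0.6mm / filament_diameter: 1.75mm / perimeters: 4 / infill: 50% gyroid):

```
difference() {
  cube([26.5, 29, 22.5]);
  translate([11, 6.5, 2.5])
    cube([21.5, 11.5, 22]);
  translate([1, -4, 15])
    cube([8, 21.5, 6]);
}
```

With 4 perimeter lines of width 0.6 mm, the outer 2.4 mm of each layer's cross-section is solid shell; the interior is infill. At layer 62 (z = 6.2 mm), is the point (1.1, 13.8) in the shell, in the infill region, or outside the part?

shell

At z = 6.2 mm: the cube is present — its section is the full 26.5×29 rectangle; the 21.5×11.5 cube at (11, 6.5) contributes its full rectangle; the cube at (1, -4) does not reach this height (z outside [15, 21]); After the difference (first − rest): starting from the 26.5×29 cube, the 21.5×11.5 cube at (11, 6.5) partially overlaps it — only the 178.25 mm² overlap (of its 247.25 mm²) is removed, clipping the outline — 1 connected region. Overall, the cross-section is a single solid region. The nearest boundary edge runs (0.00, 0.00)→(0.00, 29.00); distance from the point to it = 1.10 mm. The point is inside the cross-section, 1.10 mm from the nearest boundary — within the 2.4 mm shell band (4 × 0.6).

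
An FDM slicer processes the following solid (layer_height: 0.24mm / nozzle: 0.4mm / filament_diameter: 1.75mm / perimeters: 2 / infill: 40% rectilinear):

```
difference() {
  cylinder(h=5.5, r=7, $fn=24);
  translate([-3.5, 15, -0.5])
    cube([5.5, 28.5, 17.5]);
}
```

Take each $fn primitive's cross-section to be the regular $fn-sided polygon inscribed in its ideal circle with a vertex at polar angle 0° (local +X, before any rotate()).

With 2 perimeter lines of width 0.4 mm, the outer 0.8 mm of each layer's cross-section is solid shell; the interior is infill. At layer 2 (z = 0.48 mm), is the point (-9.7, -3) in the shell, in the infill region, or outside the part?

outside

At z = 0.48 mm: the cylinder: section is a regular 24-gon, circumradius r=7; the 5.5×28.5 cube at (-3.5, 15) contributes its full rectangle; After the difference (first − rest): starting from the r=7 cylinder, the 5.5×28.5 cube at (-3.5, 15) misses the remaining region (no effect) — 1 connected region. Overall, the cross-section is a single solid region. The nearest boundary edge runs (-6.06, -3.50)→(-6.76, -1.81); distance from the point to it = 3.17 mm. The point is not inside any of the regions above, so it lies outside the cross-section (3.17 mm from the nearest boundary).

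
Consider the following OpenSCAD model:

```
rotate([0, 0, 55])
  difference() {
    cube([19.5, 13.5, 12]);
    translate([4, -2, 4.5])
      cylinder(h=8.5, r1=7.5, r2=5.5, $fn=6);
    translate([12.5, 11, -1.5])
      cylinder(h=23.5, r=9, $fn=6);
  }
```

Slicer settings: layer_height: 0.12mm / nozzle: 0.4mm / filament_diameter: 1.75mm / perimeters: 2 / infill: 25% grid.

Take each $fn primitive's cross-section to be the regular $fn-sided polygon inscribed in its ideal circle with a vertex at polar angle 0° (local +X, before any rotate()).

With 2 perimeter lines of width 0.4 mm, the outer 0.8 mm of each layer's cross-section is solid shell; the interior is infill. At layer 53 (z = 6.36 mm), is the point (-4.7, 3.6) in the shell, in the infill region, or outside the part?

At z = 6.36 mm: the cube is present — its section is the full 19.5×13.5 rectangle; the cone at (4, -2) (r1=7.5→r2=5.5) has section circumradius 7.062 here — a regular 6-gon; the r=9 cylinder at (12.5, 11) contributes a regular 6-gon of circumradius 9; Subtracting the remaining from the first: starting from the 19.5×13.5 cube, the cone at (4, -2) partially overlaps it — only the 35.70 mm² overlap (of its 129.58 mm²) is removed, clipping the outline; the r=9 cylinder at (12.5, 11) partially overlaps it — only the 139.90 mm² overlap (of its 210.44 mm²) is removed, clipping the outline — 2 connected regions; (whole slice rotated 55° about Z — lengths, areas and connectivity unchanged). Overall, the cross-section has 2 separate islands. Undo the 55° rotation: the query point maps to (0.253, 5.915) in the un-rotated model frame. The nearest boundary edge runs (0.00, 3.30)→(0.00, 13.50); distance from the point to it = 0.25 mm. (Shell/infill is judged within the island containing the point — the largest one.) The point is inside the cross-section, 0.25 mm from the nearest boundary — within the 0.8 mm shell band (2 × 0.4).

shell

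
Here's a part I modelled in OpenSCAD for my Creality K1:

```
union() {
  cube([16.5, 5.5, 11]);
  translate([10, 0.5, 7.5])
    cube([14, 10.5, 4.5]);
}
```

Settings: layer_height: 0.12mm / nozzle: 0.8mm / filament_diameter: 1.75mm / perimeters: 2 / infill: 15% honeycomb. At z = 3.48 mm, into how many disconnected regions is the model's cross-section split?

At z = 3.48 mm: the 16.5×5.5 cube contributes its full rectangle; the cube at (10, 0.5) is not intersected at this z (z outside [7.5, 12]); Combining (union): only the 16.5×5.5 cube is present, so the union is just that shape — 1 connected region. The result has 1 disconnected region.

1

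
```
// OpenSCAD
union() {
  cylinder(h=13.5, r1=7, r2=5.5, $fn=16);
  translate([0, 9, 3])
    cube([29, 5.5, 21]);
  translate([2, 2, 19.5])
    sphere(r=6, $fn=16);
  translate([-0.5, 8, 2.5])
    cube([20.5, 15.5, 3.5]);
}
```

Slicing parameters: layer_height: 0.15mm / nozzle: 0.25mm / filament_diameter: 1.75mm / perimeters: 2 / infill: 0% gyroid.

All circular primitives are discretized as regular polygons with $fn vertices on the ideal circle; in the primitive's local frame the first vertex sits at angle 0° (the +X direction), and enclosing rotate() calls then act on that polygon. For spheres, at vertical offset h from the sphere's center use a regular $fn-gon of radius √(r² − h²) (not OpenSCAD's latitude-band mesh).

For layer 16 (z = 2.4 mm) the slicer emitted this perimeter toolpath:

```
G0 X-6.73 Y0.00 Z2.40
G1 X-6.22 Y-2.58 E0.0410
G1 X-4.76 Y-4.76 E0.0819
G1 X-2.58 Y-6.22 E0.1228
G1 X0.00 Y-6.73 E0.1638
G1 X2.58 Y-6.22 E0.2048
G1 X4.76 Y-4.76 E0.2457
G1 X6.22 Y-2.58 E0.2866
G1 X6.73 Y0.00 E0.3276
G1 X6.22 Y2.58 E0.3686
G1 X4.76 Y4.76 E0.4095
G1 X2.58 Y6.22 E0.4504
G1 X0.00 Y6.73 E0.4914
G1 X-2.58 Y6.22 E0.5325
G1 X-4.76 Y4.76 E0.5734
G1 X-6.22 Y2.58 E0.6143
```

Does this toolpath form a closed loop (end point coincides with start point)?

no

Start point (G0): (-6.73, 0.00). End point (last G1): the path does not return to the start — open.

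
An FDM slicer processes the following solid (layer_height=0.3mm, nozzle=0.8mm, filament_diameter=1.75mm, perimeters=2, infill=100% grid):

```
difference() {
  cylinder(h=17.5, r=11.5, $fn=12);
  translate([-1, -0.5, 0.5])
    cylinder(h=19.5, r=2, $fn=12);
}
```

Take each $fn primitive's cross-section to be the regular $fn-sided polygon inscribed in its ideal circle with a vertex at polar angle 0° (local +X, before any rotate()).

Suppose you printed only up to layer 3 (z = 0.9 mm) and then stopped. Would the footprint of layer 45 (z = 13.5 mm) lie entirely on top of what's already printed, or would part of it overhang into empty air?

Compare the two slices. At z = 0.9: the r=11.5 cylinder contributes a regular 12-gon of circumradius 11.5 (area = (12/2)·11.500²·sin(360°/12) = 396.75 mm²); the cylinder at (-1, -0.5): section is a regular 12-gon, circumradius r=2 (area = (12/2)·2.000²·sin(360°/12) = 12.00 mm²); Subtracting the remaining from the first: starting from the r=11.5 cylinder (396.75 mm²), the r=2 cylinder at (-1, -0.5) lies wholly inside it (removes its full 12.00 mm² and its 12.42 mm outline becomes a hole wall) — area = 384.75 mm². At z = 13.5: the cylinder: section is a regular 12-gon, circumradius r=11.5 (area = (12/2)·11.500²·sin(360°/12) = 396.75 mm²); the r=2 cylinder at (-1, -0.5) contributes a regular 12-gon of circumradius 2 (area = (12/2)·2.000²·sin(360°/12) = 12.00 mm²); After the difference (first − rest): starting from the r=11.5 cylinder (396.75 mm²), the r=2 cylinder at (-1, -0.5) lies wholly inside it (removes its full 12.00 mm² and its 12.42 mm outline becomes a hole wall) — area = 384.75 mm². Checking containment: the cross-section at z = 13.5 is a subset of the cross-section at z = 0.9.

entirely on top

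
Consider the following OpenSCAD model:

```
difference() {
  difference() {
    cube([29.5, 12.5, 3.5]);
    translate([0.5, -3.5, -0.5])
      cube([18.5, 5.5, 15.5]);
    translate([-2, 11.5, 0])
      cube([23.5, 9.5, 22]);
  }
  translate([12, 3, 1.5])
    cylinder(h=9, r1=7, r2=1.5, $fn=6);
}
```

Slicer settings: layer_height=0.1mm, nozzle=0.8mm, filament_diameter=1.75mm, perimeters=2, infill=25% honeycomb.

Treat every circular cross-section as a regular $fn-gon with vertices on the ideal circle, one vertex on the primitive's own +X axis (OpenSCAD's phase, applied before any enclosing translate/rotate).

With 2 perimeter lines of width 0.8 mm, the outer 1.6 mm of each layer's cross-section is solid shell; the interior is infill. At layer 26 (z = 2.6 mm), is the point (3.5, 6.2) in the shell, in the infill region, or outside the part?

At z = 2.6 mm: the 29.5×12.5 cube contributes its full rectangle; the 18.5×5.5 cube at (0.5, -3.5) contributes its full rectangle; the 23.5×9.5 cube at (-2, 11.5) contributes its full rectangle; After the difference (first − rest): starting from the 29.5×12.5 cube, the 18.5×5.5 cube at (0.5, -3.5) partially overlaps it — only the 37.00 mm² overlap (of its 101.75 mm²) is removed, clipping the outline; the 23.5×9.5 cube at (-2, 11.5) partially overlaps it — only the 21.50 mm² overlap (of its 223.25 mm²) is removed, clipping the outline — 1 connected region; the cone at (12, 3) contributes a regular 6-gon of circumradius 6.328 (interpolated between r1=7 and r2=1.5 at t=0.122); Subtracting the remaining from the first: starting from the result so far, the cone at (12, 3) partially overlaps it — only the 64.09 mm² overlap (of its 104.03 mm²) is removed, clipping the outline — 1 connected region. Overall, the cross-section is a single solid region. The nearest boundary edge runs (8.84, 8.48)→(5.67, 3.00); distance from the point to it = 3.48 mm. The point is inside the cross-section and 3.48 mm from the nearest boundary — more than the 1.6 mm shell width (2 × 0.8), so it's in the infill interior.

infill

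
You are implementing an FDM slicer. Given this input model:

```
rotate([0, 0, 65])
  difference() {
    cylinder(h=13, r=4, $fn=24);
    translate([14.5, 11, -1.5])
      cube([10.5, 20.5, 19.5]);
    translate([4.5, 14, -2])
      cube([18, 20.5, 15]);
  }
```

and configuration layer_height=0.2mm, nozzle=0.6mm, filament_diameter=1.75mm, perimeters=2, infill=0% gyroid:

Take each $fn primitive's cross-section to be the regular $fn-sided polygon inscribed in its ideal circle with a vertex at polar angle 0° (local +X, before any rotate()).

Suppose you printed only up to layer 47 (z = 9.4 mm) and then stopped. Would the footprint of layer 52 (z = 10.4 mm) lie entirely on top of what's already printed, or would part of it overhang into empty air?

Compare the two slices. At z = 9.4: the r=4 cylinder contributes a regular 24-gon of circumradius 4 (area = (24/2)·4.000²·sin(360°/24) = 49.69 mm²); the cube at (14.5, 11) is present — its section is the full 10.5×20.5 rectangle (area 215.25 mm²); the cube at (4.5, 14) (footprint 18×20.5) is included at this height (area 369.00 mm²); After the difference (first − rest): starting from the r=4 cylinder (49.69 mm²), the 10.5×20.5 cube at (14.5, 11) misses the remaining region (no effect); the 18×20.5 cube at (4.5, 14) misses the remaining region (no effect) — area = 49.69 mm²; (rotated 65° about Z; rotation is an isometry so areas/perimeters/island counts are preserved). At z = 10.4: the cylinder: section is a regular 24-gon, circumradius r=4 (area = (24/2)·4.000²·sin(360°/24) = 49.69 mm²); the 10.5×20.5 cube at (14.5, 11) contributes its full rectangle (area 215.25 mm²); the 18×20.5 cube at (4.5, 14) contributes its full rectangle (area 369.00 mm²); Subtracting the remaining from the first: starting from the r=4 cylinder (49.69 mm²), the 10.5×20.5 cube at (14.5, 11) misses the remaining region (no effect); the 18×20.5 cube at (4.5, 14) misses the remaining region (no effect) — area = 49.69 mm²; (rotated 65° about Z; rotation is an isometry so areas/perimeters/island counts are preserved). Checking containment: the cross-section at z = 10.4 is a subset of the cross-section at z = 9.4.

entirely on top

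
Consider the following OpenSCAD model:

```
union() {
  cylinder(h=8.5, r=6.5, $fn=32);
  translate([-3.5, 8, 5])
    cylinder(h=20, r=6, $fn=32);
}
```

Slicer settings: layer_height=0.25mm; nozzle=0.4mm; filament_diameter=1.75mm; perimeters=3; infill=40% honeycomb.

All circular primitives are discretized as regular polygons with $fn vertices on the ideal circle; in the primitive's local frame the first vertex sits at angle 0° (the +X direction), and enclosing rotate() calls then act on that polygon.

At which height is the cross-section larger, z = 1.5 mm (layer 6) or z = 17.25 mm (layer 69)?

layer 6 (z = 1.5 mm)

Layer 6 (z = 1.5): the cylinder: section is a regular 32-gon, circumradius r=6.5 (area = (32/2)·6.500²·sin(360°/32) = 131.88 mm²); the cylinder at (-3.5, 8) is absent (z outside [5, 25]); Merging all regions: only the r=6.5 cylinder is present, so the union is just that shape — area = 131.88 mm². So its area = 131.88 mm². Layer 69 (z = 17.25): the cylinder is not intersected at this z (z outside [0, 8.5]); the cylinder at (-3.5, 8): section is a regular 32-gon, circumradius r=6 (area = (32/2)·6.000²·sin(360°/32) = 112.37 mm²); Combining (union): only the r=6 cylinder at (-3.5, 8) is present, so the union is just that shape — area = 112.37 mm². So its area = 112.37 mm². Layer 6 is larger (131.88 vs 112.37 mm²).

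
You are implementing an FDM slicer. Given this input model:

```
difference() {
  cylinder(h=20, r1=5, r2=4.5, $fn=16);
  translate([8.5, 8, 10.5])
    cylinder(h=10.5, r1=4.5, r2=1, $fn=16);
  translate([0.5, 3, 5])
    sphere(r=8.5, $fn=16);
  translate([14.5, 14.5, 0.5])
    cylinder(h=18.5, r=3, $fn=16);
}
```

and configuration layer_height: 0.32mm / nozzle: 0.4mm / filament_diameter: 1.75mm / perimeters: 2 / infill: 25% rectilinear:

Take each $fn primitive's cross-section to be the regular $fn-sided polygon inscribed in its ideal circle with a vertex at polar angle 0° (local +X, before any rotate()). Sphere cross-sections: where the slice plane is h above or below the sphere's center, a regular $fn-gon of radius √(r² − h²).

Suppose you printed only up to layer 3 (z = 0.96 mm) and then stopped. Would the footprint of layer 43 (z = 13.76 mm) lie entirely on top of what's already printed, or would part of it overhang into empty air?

part overhangs

Compare the two slices. At z = 0.96: the cone (r1=5→r2=4.5) has section circumradius 4.976 here — a regular 16-gon (area = (16/2)·4.976²·sin(360°/16) = 75.80 mm²); the cone at (8.5, 8) does not reach this height (z outside [10.5, 21]); the r=8.5 sphere at (0.5, 3) contributes a regular 16-gon of circumradius √(8.5²−4.04²) = 7.479 (area = (16/2)·7.479²·sin(360°/16) = 171.22 mm²); the cylinder at (14.5, 14.5): section is a regular 16-gon, circumradius r=3 (area = (16/2)·3.000²·sin(360°/16) = 27.55 mm²); After the difference (first − rest): starting from the cone (75.80 mm²), the r=8.5 sphere at (0.5, 3) partially overlaps it — only the 72.94 mm² overlap (of its 171.22 mm²) is removed, clipping the outline; the r=3 cylinder at (14.5, 14.5) misses the remaining region (no effect) — area = 2.87 mm². At z = 13.76: the cone: at t=0.688 of its height the radius interpolates to r₁+(r₂−r₁)t = 4.656, giving a regular 16-gon of that circumradius (area = (16/2)·4.656²·sin(360°/16) = 66.37 mm²); the cone at (8.5, 8) contributes a regular 16-gon of circumradius 3.413 (interpolated between r1=4.5 and r2=1 at t=0.310) (area = (16/2)·3.413²·sin(360°/16) = 35.67 mm²); the sphere at (0.5, 3) is absent (|z−center|=8.760 > r=8.5); the r=3 cylinder at (14.5, 14.5) contributes a regular 16-gon of circumradius 3 (area = (16/2)·3.000²·sin(360°/16) = 27.55 mm²); After the difference (first − rest): starting from the cone (66.37 mm²), the cone at (8.5, 8) misses the remaining region (no effect); the r=3 cylinder at (14.5, 14.5) misses the remaining region (no effect) — area = 66.37 mm². Checking containment: at z = 13.76 the cross-section extends beyond the z = 0.96 cross-section by about 65.59 mm².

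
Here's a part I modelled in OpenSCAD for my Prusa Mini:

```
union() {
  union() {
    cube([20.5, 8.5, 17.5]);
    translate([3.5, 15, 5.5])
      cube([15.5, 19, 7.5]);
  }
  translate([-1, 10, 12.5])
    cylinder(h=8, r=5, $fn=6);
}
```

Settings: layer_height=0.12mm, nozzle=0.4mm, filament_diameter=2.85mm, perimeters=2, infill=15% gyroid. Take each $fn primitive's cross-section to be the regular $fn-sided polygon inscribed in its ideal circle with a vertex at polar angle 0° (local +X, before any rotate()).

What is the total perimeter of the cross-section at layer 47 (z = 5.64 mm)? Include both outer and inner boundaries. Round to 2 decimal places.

127.00 mm

At z = 5.64 mm: the cube is present — its section is the full 20.5×8.5 rectangle (perimeter 58.00 mm); the cube at (3.5, 15) (footprint 15.5×19) is included at this height (perimeter 69.00 mm); Merging all regions: the 2 present regions are separate (no shared area or edge), so areas and boundary lengths simply add and each stays a separate island — boundary = 127.00 mm; the cylinder at (-1, 10) is not intersected at this z (z outside [12.5, 20.5]); Merging all regions: only that combined region is present, so the union is just that shape — boundary = 127.00 mm. Overall, the cross-section has 2 separate islands. Total boundary length (outer) = 127.00 mm.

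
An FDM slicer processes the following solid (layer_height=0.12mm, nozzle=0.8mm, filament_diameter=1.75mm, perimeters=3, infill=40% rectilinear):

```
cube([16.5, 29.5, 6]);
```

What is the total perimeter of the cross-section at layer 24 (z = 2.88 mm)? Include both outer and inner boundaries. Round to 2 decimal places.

At z = 2.88 mm: the cube is present — its section is the full 16.5×29.5 rectangle (perimeter 92.00 mm). Overall, the cross-section is a single solid region. Total boundary length (outer) = 92.00 mm.

92.00 mm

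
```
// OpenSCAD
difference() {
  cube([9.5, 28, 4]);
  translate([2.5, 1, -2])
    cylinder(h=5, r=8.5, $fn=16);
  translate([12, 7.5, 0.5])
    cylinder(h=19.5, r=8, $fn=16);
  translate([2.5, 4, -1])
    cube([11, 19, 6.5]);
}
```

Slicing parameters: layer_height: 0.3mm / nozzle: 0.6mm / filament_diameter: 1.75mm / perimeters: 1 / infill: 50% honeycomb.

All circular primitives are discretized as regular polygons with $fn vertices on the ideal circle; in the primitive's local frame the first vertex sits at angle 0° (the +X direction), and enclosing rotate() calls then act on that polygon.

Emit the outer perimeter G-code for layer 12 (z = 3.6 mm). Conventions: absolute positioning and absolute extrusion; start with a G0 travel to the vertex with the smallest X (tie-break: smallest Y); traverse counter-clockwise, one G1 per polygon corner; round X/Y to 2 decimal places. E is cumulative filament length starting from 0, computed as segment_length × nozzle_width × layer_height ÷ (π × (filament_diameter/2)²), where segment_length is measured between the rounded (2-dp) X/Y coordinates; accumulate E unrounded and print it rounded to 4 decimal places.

G0 X0.00 Y0.00 Z3.60
G1 X9.49 Y0.00 E0.7102
G1 X8.94 Y0.11 E0.7522
G1 X6.34 Y1.84 E0.9859
G1 X4.90 Y4.00 E1.1801
G1 X2.50 Y4.00 E1.3597
G1 X2.50 Y23.00 E2.7816
G1 X9.50 Y23.00 E3.3055
G1 X9.50 Y28.00 E3.6796
G1 X0.00 Y28.00 E4.3906
G1 X0.00 Y0.00 E6.4860

At z = 3.6 mm: the cube (footprint 9.5×28) is included at this height; the cylinder at (2.5, 1) does not reach this height (z outside [-2, 3]); the r=8 cylinder at (12, 7.5) gives a regular 16-gon of circumradius 8 (constant along its height); the 11×19 cube at (2.5, 4) contributes its full rectangle; After the difference (first − rest): starting from the 9.5×28 cube, the r=8 cylinder at (12, 7.5) partially overlaps it — only the 59.21 mm² overlap (of its 195.93 mm²) is removed, clipping the outline; the 11×19 cube at (2.5, 4) partially overlaps it — only the 85.41 mm² overlap (of its 209.00 mm²) is removed, clipping the outline — 1 connected region. The outline is a single polygon with 10 vertices. Extrusion per mm of travel: 0.6 × 0.3 / (π × 0.875²) = 0.074835. Accumulating E over each segment gives final E = 6.4860.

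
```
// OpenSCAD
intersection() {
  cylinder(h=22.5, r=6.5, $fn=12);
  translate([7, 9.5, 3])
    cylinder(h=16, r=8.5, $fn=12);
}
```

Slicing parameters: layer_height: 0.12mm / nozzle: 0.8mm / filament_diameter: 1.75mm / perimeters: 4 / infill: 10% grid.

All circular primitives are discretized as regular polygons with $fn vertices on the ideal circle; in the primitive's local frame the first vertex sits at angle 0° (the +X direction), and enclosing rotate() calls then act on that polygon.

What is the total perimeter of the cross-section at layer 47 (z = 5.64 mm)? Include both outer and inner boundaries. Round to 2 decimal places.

At z = 5.64 mm: the r=6.5 cylinder gives a regular 12-gon of circumradius 6.5 (constant along its height) (perimeter = 2·12·6.500·sin(180°/12) = 40.38 mm); the cylinder at (7, 9.5): section is a regular 12-gon, circumradius r=8.5 (perimeter = 2·12·8.500·sin(180°/12) = 52.80 mm); After intersecting: the r=8.5 cylinder at (7, 9.5) partially overlaps the r=6.5 cylinder; clipping to the common part keeps 16.74 mm² — boundary = 18.56 mm. Overall, the cross-section is a single solid region. Total boundary length (outer) = 18.56 mm.

18.56 mm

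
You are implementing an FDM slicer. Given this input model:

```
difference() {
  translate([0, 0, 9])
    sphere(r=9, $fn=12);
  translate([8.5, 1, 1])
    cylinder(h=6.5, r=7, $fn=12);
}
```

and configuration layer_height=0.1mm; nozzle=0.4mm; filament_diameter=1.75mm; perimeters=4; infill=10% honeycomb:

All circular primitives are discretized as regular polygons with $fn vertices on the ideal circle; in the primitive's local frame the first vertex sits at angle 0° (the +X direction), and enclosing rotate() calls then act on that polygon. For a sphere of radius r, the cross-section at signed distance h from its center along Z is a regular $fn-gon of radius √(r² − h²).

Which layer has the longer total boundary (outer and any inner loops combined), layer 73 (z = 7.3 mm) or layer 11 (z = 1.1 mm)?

Layer 73 (z = 7.3): the r=9 sphere slices to a regular 12-gon of circumradius 8.838 (√(r²−h²) with h=1.7 from center) (perimeter = 2·12·8.838·sin(180°/12) = 54.90 mm); the r=7 cylinder at (8.5, 1) contributes a regular 12-gon of circumradius 7 (perimeter = 2·12·7.000·sin(180°/12) = 43.48 mm); Taking the first minus the rest: starting from the r=9 sphere, the r=7 cylinder at (8.5, 1) partially overlaps it — only the 61.92 mm² overlap (of its 147.00 mm²) is removed, clipping the outline — boundary = 56.64 mm. So its perimeter = 56.64 mm. Layer 11 (z = 1.1): the r=9 sphere slices to a regular 12-gon of circumradius 4.312 (√(r²−h²) with h=7.9 from center) (perimeter = 2·12·4.312·sin(180°/12) = 26.78 mm); the r=7 cylinder at (8.5, 1) gives a regular 12-gon of circumradius 7 (constant along its height) (perimeter = 2·12·7.000·sin(180°/12) = 43.48 mm); Taking the first minus the rest: starting from the r=9 sphere, the r=7 cylinder at (8.5, 1) partially overlaps it — only the 11.45 mm² overlap (of its 147.00 mm²) is removed, clipping the outline — boundary = 26.08 mm. So its perimeter = 26.08 mm. Layer 73 is larger (56.64 vs 26.08 mm).

layer 73 (z = 7.3 mm)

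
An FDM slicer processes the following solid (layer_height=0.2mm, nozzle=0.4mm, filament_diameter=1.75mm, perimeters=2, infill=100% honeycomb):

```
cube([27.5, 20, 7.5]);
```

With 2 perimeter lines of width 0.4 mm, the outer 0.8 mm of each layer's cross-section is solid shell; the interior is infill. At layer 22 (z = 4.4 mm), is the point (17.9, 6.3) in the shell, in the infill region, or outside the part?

At z = 4.4 mm: the 27.5×20 cube contributes its full rectangle. Overall, the cross-section is a single solid region. The nearest boundary edge runs (0.00, 0.00)→(27.50, 0.00); distance from the point to it = 6.30 mm. The point is inside the cross-section and 6.30 mm from the nearest boundary — more than the 0.8 mm shell width (2 × 0.4), so it's in the infill interior.

infill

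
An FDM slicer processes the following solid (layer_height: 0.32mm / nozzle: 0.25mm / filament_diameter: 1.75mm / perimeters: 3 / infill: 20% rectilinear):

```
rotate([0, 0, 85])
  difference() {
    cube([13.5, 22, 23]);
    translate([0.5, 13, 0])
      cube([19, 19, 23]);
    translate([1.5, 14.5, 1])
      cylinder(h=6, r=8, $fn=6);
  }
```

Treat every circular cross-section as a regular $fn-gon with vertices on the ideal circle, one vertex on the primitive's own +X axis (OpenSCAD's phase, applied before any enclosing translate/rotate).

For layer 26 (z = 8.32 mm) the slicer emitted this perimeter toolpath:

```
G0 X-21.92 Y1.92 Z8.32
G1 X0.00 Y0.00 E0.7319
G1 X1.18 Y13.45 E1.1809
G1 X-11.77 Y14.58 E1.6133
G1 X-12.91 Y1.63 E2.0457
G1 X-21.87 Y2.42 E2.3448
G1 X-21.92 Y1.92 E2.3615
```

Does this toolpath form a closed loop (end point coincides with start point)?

Start point (G0): (-21.92, 1.92). End point (last G1): the path returns to the start — closed.

yes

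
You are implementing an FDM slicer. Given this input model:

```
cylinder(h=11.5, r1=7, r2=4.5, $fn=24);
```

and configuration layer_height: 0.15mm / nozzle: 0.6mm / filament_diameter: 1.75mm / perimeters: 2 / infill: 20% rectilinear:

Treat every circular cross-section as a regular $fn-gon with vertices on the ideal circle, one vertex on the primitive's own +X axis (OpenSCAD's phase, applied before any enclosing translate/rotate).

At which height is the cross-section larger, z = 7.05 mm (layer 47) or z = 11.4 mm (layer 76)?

Layer 47 (z = 7.05): the cone: at t=0.613 of its height the radius interpolates to r₁+(r₂−r₁)t = 5.467, giving a regular 24-gon of that circumradius (area = (24/2)·5.467²·sin(360°/24) = 92.84 mm²). So its area = 92.84 mm². Layer 76 (z = 11.4): the cone: at t=0.991 of its height the radius interpolates to r₁+(r₂−r₁)t = 4.522, giving a regular 24-gon of that circumradius (area = (24/2)·4.522²·sin(360°/24) = 63.50 mm²). So its area = 63.50 mm². Layer 47 is larger (92.84 vs 63.50 mm²).

layer 47 (z = 7.05 mm)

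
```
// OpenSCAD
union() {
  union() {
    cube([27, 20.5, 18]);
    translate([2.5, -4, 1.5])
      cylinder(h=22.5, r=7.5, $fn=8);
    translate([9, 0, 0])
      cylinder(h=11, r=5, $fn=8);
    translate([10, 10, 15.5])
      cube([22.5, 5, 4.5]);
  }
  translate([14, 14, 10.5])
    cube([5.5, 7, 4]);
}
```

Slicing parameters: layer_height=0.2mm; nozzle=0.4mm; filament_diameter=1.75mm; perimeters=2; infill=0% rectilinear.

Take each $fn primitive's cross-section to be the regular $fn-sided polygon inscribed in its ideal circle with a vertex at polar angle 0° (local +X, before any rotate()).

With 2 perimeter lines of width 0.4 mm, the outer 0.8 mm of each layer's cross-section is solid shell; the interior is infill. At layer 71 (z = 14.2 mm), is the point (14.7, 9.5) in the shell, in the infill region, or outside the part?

infill

At z = 14.2 mm: the cube is present — its section is the full 27×20.5 rectangle; the r=7.5 cylinder at (2.5, -4) contributes a regular 8-gon of circumradius 7.5; the cylinder at (9, 0) does not reach this height (z outside [0, 11]); the cube at (10, 10) is not intersected at this z (z outside [15.5, 20]); Merging all regions: the regions partially overlap (shared area 20.54 mm²), so overlapping operands fuse into one piece — 1 connected region; the cube at (14, 14) (footprint 5.5×7) is included at this height; Taking the union: the regions partially overlap (shared area 35.75 mm²), so overlapping operands fuse into one piece — 1 connected region. Overall, the cross-section is a single solid region. The nearest boundary edge runs (27.00, 0.00)→(8.34, 0.00); distance from the point to it = 9.50 mm. The point is inside the cross-section and 9.50 mm from the nearest boundary — more than the 0.8 mm shell width (2 × 0.4), so it's in the infill interior.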